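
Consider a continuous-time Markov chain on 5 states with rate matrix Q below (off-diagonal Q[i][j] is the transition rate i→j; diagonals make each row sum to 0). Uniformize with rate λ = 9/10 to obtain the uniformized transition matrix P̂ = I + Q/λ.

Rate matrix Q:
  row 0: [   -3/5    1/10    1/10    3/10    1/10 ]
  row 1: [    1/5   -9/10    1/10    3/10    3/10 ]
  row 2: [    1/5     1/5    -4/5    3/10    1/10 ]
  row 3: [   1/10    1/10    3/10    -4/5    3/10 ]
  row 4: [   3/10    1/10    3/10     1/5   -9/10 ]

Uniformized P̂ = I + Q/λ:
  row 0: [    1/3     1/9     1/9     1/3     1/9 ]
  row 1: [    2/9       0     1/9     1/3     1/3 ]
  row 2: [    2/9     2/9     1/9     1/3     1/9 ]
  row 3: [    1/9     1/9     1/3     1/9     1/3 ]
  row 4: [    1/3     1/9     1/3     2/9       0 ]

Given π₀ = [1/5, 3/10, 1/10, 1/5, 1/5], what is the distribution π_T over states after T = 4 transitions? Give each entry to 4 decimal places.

t=0: π = [0.2000, 0.3000, 0.1000, 0.2000, 0.2000]
t=1: π = [0.2444, 0.0889, 0.2000, 0.2667, 0.2000]
t=2: π = [0.2420, 0.1235, 0.2148, 0.2519, 0.1679]
t=3: π = [0.2398, 0.1213, 0.2044, 0.2587, 0.1759]
t=4: π = [0.2397, 0.1203, 0.2077, 0.2563, 0.1760]

π = [0.2397, 0.1203, 0.2077, 0.2563, 0.1760]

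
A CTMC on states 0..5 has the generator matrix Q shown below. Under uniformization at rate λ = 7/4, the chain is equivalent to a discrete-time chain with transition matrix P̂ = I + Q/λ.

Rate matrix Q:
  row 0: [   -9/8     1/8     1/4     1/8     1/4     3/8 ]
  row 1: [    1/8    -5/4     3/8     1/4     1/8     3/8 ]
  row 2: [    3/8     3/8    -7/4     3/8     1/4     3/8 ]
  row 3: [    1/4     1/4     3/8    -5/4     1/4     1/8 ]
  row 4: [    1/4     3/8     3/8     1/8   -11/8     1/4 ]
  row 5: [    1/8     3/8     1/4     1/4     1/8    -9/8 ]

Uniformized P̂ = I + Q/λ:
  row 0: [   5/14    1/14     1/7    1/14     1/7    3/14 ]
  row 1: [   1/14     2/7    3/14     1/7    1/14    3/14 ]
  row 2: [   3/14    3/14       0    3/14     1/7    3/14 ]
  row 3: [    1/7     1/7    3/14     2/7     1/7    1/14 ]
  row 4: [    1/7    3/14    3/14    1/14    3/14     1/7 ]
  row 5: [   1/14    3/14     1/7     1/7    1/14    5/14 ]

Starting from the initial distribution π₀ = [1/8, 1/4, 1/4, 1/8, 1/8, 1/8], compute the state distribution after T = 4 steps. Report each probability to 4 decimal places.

π = [0.1588, 0.1943, 0.1547, 0.1561, 0.1225, 0.2137]

t=0: π = [0.1250, 0.2500, 0.2500, 0.1250, 0.1250, 0.1250]
t=1: π = [0.1607, 0.2054, 0.1429, 0.1607, 0.1250, 0.2054]
t=2: π = [0.1582, 0.1945, 0.1575, 0.1556, 0.1224, 0.2117]
t=3: π = [0.1590, 0.1945, 0.1541, 0.1563, 0.1226, 0.2136]
t=4: π = [0.1588, 0.1943, 0.1547, 0.1561, 0.1225, 0.2137]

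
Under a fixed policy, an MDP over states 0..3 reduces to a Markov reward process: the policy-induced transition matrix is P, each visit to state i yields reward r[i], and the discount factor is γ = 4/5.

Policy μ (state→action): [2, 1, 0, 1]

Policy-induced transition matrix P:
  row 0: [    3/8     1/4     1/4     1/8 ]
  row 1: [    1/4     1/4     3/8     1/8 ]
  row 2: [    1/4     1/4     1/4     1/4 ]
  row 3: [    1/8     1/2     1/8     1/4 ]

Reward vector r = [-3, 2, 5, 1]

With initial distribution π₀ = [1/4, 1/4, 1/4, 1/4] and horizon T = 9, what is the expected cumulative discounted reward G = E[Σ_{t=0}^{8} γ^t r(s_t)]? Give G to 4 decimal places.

G = 5.6306

t=0: π = [0.2500, 0.2500, 0.2500, 0.2500], E[r] = 1.2500, γ^t·E[r] = 1.250000, running G = 1.250000
t=1: π = [0.2500, 0.3125, 0.2500, 0.1875], E[r] = 1.3125, γ^t·E[r] = 1.050000, running G = 2.300000
t=2: π = [0.2578, 0.2969, 0.2656, 0.1797], E[r] = 1.3281, γ^t·E[r] = 0.850000, running G = 3.150000
t=3: π = [0.2598, 0.2949, 0.2646, 0.1807], E[r] = 1.3145, γ^t·E[r] = 0.673000, running G = 3.823000
t=4: π = [0.2599, 0.2952, 0.2643, 0.1807], E[r] = 1.3127, γ^t·E[r] = 0.537700, running G = 4.360700
t=5: π = [0.2599, 0.2952, 0.2643, 0.1806], E[r] = 1.3128, γ^t·E[r] = 0.430180, running G = 4.790880
t=6: π = [0.2599, 0.2952, 0.2643, 0.1806], E[r] = 1.3128, γ^t·E[r] = 0.344139, running G = 5.135019
t=7: π = [0.2599, 0.2952, 0.2643, 0.1806], E[r] = 1.3128, γ^t·E[r] = 0.275309, running G = 5.410328
t=8: π = [0.2599, 0.2952, 0.2643, 0.1806], E[r] = 1.3128, γ^t·E[r] = 0.220247, running G = 5.630575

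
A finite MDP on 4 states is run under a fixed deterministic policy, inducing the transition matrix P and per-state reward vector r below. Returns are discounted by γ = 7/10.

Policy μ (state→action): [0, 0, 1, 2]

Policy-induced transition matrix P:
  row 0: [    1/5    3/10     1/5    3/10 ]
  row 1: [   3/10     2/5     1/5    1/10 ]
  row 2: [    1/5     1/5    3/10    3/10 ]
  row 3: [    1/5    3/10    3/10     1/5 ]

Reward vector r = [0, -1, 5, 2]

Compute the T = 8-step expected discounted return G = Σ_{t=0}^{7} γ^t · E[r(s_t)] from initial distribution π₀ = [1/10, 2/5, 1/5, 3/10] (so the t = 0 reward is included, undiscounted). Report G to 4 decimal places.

G = 4.0698

t=0: π = [0.1000, 0.4000, 0.2000, 0.3000], E[r] = 1.2000, γ^t·E[r] = 1.200000, running G = 1.200000
t=1: π = [0.2400, 0.3200, 0.2500, 0.1900], E[r] = 1.3100, γ^t·E[r] = 0.917000, running G = 2.117000
t=2: π = [0.2320, 0.3070, 0.2440, 0.2170], E[r] = 1.3470, γ^t·E[r] = 0.660030, running G = 2.777030
t=3: π = [0.2307, 0.3063, 0.2461, 0.2169], E[r] = 1.3580, γ^t·E[r] = 0.465794, running G = 3.242824
t=4: π = [0.2306, 0.3060, 0.2463, 0.2171], E[r] = 1.3596, γ^t·E[r] = 0.326435, running G = 3.569259
t=5: π = [0.2306, 0.3060, 0.2463, 0.2171], E[r] = 1.3599, γ^t·E[r] = 0.228556, running G = 3.797815
t=6: π = [0.2306, 0.3060, 0.2463, 0.2171], E[r] = 1.3599, γ^t·E[r] = 0.159996, running G = 3.957811
t=7: π = [0.2306, 0.3060, 0.2463, 0.2171], E[r] = 1.3600, γ^t·E[r] = 0.111998, running G = 4.069809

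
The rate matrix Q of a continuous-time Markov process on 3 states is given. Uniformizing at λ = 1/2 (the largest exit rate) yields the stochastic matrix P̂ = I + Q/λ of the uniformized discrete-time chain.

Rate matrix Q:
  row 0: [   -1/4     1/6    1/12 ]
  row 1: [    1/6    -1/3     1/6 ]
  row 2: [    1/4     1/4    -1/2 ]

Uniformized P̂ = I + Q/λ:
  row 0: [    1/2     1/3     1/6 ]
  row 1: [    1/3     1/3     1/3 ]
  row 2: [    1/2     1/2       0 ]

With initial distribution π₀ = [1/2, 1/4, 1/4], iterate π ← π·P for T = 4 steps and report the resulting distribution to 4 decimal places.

π = [0.4389, 0.3655, 0.1956]

t=0: π = [0.5000, 0.2500, 0.2500]
t=1: π = [0.4583, 0.3750, 0.1667]
t=2: π = [0.4375, 0.3611, 0.2014]
t=3: π = [0.4398, 0.3669, 0.1933]
t=4: π = [0.4389, 0.3655, 0.1956]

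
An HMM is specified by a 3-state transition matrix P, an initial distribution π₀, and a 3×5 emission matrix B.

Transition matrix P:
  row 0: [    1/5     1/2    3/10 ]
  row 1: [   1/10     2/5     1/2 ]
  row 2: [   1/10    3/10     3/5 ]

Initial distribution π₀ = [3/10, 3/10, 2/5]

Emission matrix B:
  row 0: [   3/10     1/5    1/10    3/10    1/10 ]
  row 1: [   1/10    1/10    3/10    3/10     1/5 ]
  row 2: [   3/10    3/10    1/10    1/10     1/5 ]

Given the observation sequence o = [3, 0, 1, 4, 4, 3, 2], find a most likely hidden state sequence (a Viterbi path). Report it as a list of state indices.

path = [1, 2, 2, 2, 2, 1, 1]

t=0: δ = [9.000e-02, 9.000e-02, 4.000e-02]  (obs o_0=3)
t=1: δ = [5.400e-03, 4.500e-03, 1.350e-02]  ψ = [0, 0, 1]  (obs o_1=0)
t=2: δ = [2.700e-04, 4.050e-04, 2.430e-03]  ψ = [2, 2, 2]  (obs o_2=1)
t=3: δ = [2.430e-05, 1.458e-04, 2.916e-04]  ψ = [2, 2, 2]  (obs o_3=4)
t=4: δ = [2.916e-06, 1.750e-05, 3.499e-05]  ψ = [2, 2, 2]  (obs o_4=4)
t=5: δ = [1.050e-06, 3.149e-06, 2.100e-06]  ψ = [2, 2, 2]  (obs o_5=3)
t=6: δ = [3.149e-08, 3.779e-07, 1.575e-07]  ψ = [1, 1, 1]  (obs o_6=2)
backtrack: best end state = 1; path = [1, 2, 2, 2, 2, 1, 1]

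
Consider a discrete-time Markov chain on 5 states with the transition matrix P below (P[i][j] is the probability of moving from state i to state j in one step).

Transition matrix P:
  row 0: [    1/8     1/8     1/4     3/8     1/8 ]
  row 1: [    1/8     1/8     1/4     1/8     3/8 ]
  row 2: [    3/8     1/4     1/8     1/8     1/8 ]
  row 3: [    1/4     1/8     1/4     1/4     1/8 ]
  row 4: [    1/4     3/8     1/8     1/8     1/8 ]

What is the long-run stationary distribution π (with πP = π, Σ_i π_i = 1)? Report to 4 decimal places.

Balance equations π_j = Σ_i π_i·P[i][j]:
  π_0 = 1/8·π_0 + 1/8·π_1 + 3/8·π_2 + 1/4·π_3 + 1/4·π_4
  π_1 = 1/8·π_0 + 1/8·π_1 + 1/4·π_2 + 1/8·π_3 + 3/8·π_4
  π_2 = 1/4·π_0 + 1/4·π_1 + 1/8·π_2 + 1/4·π_3 + 1/8·π_4
  π_3 = 3/8·π_0 + 1/8·π_1 + 1/8·π_2 + 1/4·π_3 + 1/8·π_4
  normalize: π_0 + π_1 + π_2 + π_3 + π_4 = 1
Solving the linear system gives exactly π = [121/542, 105/542, 55/271, 56/271, 47/271].

π = [0.2232, 0.1937, 0.2030, 0.2066, 0.1734]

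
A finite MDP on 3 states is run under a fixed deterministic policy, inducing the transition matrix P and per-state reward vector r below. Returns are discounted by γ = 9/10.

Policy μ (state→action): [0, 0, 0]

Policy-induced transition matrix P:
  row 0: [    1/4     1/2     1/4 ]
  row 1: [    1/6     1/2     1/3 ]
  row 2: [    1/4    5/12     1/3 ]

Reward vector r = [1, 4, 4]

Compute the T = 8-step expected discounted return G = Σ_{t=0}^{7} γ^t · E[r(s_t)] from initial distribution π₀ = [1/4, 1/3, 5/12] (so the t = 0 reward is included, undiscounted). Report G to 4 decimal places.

G = 19.0326

t=0: π = [0.2500, 0.3333, 0.4167], E[r] = 3.2500, γ^t·E[r] = 3.250000, running G = 3.250000
t=1: π = [0.2222, 0.4653, 0.3125], E[r] = 3.3333, γ^t·E[r] = 3.000000, running G = 6.250000
t=2: π = [0.2112, 0.4740, 0.3148], E[r] = 3.3663, γ^t·E[r] = 2.726719, running G = 8.976719
t=3: π = [0.2105, 0.4738, 0.3157], E[r] = 3.3685, γ^t·E[r] = 2.455629, running G = 11.432348
t=4: π = [0.2105, 0.4737, 0.3158], E[r] = 3.3684, γ^t·E[r] = 2.210034, running G = 13.642382
t=5: π = [0.2105, 0.4737, 0.3158], E[r] = 3.3684, γ^t·E[r] = 1.989020, running G = 15.631402
t=6: π = [0.2105, 0.4737, 0.3158], E[r] = 3.3684, γ^t·E[r] = 1.790117, running G = 17.421519
t=7: π = [0.2105, 0.4737, 0.3158], E[r] = 3.3684, γ^t·E[r] = 1.611105, running G = 19.032624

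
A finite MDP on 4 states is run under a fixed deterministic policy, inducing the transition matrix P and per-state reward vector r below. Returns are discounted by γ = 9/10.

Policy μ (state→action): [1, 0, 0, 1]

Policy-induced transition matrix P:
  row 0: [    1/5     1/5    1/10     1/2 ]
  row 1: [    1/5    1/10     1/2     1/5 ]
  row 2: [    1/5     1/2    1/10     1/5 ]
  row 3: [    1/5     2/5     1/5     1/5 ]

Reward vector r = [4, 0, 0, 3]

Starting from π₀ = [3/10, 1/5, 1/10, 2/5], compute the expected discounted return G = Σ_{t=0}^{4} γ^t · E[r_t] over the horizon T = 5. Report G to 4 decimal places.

t=0: π = [0.3000, 0.2000, 0.1000, 0.4000], E[r] = 2.4000, γ^t·E[r] = 2.400000, running G = 2.400000
t=1: π = [0.2000, 0.2900, 0.2200, 0.2900], E[r] = 1.6700, γ^t·E[r] = 1.503000, running G = 3.903000
t=2: π = [0.2000, 0.2950, 0.2450, 0.2600], E[r] = 1.5800, γ^t·E[r] = 1.279800, running G = 5.182800
t=3: π = [0.2000, 0.2960, 0.2440, 0.2600], E[r] = 1.5800, γ^t·E[r] = 1.151820, running G = 6.334620
t=4: π = [0.2000, 0.2956, 0.2444, 0.2600], E[r] = 1.5800, γ^t·E[r] = 1.036638, running G = 7.371258

G = 7.3713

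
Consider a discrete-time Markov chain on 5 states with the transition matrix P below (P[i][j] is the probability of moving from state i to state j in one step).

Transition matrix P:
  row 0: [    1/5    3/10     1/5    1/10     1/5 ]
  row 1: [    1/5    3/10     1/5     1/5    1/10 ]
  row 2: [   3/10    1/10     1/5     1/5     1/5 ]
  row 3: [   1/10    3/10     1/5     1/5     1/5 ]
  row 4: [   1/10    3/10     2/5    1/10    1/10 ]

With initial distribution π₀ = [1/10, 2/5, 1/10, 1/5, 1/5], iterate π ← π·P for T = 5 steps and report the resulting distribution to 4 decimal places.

π = [0.1908, 0.2536, 0.2317, 0.1651, 0.1588]

t=0: π = [0.1000, 0.4000, 0.1000, 0.2000, 0.2000]
t=1: π = [0.1700, 0.2800, 0.2400, 0.1700, 0.1400]
t=2: π = [0.1930, 0.2520, 0.2280, 0.1690, 0.1580]
t=3: π = [0.1901, 0.2544, 0.2316, 0.1649, 0.1590]
t=4: π = [0.1908, 0.2537, 0.2318, 0.1651, 0.1587]
t=5: π = [0.1908, 0.2536, 0.2317, 0.1651, 0.1588]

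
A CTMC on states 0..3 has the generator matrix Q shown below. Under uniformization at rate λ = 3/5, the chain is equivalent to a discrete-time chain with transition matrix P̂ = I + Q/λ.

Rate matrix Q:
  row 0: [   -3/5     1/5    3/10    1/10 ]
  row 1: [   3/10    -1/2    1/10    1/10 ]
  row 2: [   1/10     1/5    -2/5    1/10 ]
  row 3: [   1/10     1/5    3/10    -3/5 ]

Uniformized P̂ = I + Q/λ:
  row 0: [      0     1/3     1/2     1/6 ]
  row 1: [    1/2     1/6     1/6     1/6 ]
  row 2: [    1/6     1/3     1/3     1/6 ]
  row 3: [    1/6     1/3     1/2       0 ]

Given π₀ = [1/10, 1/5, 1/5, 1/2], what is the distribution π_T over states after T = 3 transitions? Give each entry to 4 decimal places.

t=0: π = [0.1000, 0.2000, 0.2000, 0.5000]
t=1: π = [0.2167, 0.3000, 0.4000, 0.0833]
t=2: π = [0.2306, 0.2833, 0.3333, 0.1528]
t=3: π = [0.2227, 0.2861, 0.3500, 0.1412]

π = [0.2227, 0.2861, 0.3500, 0.1412]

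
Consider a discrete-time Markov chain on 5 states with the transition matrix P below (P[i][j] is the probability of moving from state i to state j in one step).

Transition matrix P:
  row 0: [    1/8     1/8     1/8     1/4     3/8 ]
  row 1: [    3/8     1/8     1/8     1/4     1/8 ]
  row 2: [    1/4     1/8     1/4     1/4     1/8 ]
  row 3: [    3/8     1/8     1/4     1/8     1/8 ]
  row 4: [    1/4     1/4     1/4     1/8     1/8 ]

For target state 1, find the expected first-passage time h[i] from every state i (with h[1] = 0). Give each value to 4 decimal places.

h = [6.5577, 0.0000, 6.7445, 6.7237, 5.9040]

First-step conditioning: h[1] = 0; for i ≠ 1, h[i] = 1 + Σ_k P[i][k]·h[k].
  h[0] = 1 + 1/8·h[0] + 1/8·h[2] + 1/4·h[3] + 3/8·h[4]
  h[2] = 1 + 1/4·h[0] + 1/4·h[2] + 1/4·h[3] + 1/8·h[4]
  h[3] = 1 + 3/8·h[0] + 1/4·h[2] + 1/8·h[3] + 1/8·h[4]
  h[4] = 1 + 1/4·h[0] + 1/4·h[2] + 1/8·h[3] + 1/8·h[4]
Solving the 4×4 linear system over states ≠ 1 gives exactly h = [5056/771, 0, 5200/771, 1728/257, 4552/771] (h[1] = 0 is the target).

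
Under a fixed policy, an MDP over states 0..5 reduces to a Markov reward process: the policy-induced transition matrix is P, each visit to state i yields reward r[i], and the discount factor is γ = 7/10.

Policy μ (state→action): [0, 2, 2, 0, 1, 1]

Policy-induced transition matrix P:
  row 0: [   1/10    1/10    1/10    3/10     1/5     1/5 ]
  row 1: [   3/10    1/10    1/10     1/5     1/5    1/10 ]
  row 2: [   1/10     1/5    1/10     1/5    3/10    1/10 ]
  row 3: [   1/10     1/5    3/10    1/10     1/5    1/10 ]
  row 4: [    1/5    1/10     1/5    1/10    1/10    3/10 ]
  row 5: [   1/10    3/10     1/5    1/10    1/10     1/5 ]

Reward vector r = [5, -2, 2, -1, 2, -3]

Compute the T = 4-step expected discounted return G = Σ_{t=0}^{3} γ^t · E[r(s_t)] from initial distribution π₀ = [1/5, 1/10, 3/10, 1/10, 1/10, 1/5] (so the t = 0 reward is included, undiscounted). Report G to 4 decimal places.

t=0: π = [0.2000, 0.1000, 0.3000, 0.1000, 0.1000, 0.2000], E[r] = 0.9000, γ^t·E[r] = 0.900000, running G = 0.900000
t=1: π = [0.1300, 0.1800, 0.1500, 0.1800, 0.2000, 0.1600], E[r] = 0.3300, γ^t·E[r] = 0.231000, running G = 1.131000
t=2: π = [0.1560, 0.1650, 0.1720, 0.1590, 0.1790, 0.1690], E[r] = 0.4860, γ^t·E[r] = 0.238140, running G = 1.369140
t=3: π = [0.1509, 0.1669, 0.1666, 0.1649, 0.1824, 0.1683], E[r] = 0.4489, γ^t·E[r] = 0.153973, running G = 1.523113

G = 1.5231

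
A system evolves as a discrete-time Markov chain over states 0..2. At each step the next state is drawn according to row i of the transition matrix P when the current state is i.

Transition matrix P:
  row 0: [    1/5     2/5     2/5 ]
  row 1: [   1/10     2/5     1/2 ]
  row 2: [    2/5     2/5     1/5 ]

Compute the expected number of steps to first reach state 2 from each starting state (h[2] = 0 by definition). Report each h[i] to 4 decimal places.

h = [2.2727, 2.0455, 0.0000]

First-step conditioning: h[2] = 0; for i ≠ 2, h[i] = 1 + Σ_k P[i][k]·h[k].
  h[0] = 1 + 1/5·h[0] + 2/5·h[1]
  h[1] = 1 + 1/10·h[0] + 2/5·h[1]
Solving the 2×2 linear system over states ≠ 2 gives exactly h = [25/11, 45/22, 0] (h[2] = 0 is the target).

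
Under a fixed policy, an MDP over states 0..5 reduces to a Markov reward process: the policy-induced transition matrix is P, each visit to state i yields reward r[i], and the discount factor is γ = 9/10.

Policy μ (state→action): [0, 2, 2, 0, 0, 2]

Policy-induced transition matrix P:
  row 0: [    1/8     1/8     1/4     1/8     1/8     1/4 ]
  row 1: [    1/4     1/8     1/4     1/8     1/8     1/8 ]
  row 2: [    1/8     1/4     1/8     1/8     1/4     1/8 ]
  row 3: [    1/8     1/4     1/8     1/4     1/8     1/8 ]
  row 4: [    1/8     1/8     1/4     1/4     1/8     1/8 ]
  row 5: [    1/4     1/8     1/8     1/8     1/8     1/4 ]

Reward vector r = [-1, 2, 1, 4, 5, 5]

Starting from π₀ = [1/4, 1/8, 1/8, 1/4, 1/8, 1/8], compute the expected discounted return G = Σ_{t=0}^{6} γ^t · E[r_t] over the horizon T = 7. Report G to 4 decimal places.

t=0: π = [0.2500, 0.1250, 0.1250, 0.2500, 0.1250, 0.1250], E[r] = 2.3750, γ^t·E[r] = 2.375000, running G = 2.375000
t=1: π = [0.1563, 0.1719, 0.1875, 0.1719, 0.1406, 0.1719], E[r] = 2.6250, γ^t·E[r] = 2.362500, running G = 4.737500
t=2: π = [0.1680, 0.1699, 0.1836, 0.1641, 0.1484, 0.1660], E[r] = 2.5840, γ^t·E[r] = 2.093027, running G = 6.830527
t=3: π = [0.1670, 0.1685, 0.1858, 0.1641, 0.1479, 0.1667], E[r] = 2.5854, γ^t·E[r] = 1.884792, running G = 8.715320
t=4: π = [0.1669, 0.1687, 0.1854, 0.1640, 0.1482, 0.1667], E[r] = 2.5867, γ^t·E[r] = 1.697134, running G = 10.412454
t=5: π = [0.1669, 0.1687, 0.1855, 0.1640, 0.1482, 0.1667], E[r] = 2.5864, γ^t·E[r] = 1.527256, running G = 11.939710
t=6: π = [0.1669, 0.1687, 0.1855, 0.1640, 0.1482, 0.1667], E[r] = 2.5865, γ^t·E[r] = 1.374561, running G = 13.314271

G = 13.3143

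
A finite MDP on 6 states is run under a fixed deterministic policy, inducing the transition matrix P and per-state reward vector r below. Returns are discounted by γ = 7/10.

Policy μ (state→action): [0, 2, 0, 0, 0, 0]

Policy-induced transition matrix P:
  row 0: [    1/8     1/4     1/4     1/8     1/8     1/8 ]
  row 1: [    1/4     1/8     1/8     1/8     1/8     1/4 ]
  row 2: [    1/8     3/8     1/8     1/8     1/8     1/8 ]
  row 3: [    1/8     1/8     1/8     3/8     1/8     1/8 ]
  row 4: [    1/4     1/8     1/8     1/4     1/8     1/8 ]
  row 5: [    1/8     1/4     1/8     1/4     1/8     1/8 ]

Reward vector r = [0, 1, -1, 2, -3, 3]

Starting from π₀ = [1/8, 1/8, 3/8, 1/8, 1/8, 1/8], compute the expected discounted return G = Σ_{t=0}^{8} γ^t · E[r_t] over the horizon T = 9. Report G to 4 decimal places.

G = 1.2040

t=0: π = [0.1250, 0.1250, 0.3750, 0.1250, 0.1250, 0.1250], E[r] = 0.0000, γ^t·E[r] = 0.000000, running G = 0.000000
t=1: π = [0.1563, 0.2500, 0.1406, 0.1875, 0.1250, 0.1406], E[r] = 0.5313, γ^t·E[r] = 0.371875, running G = 0.371875
t=2: π = [0.1719, 0.1973, 0.1445, 0.2051, 0.1250, 0.1563], E[r] = 0.5566, γ^t·E[r] = 0.272754, running G = 0.644629
t=3: π = [0.1653, 0.2021, 0.1465, 0.2114, 0.1250, 0.1497], E[r] = 0.5525, γ^t·E[r] = 0.189504, running G = 0.834133
t=4: π = [0.1659, 0.2010, 0.1457, 0.2122, 0.1250, 0.1503], E[r] = 0.5555, γ^t·E[r] = 0.133378, running G = 0.967511
t=5: π = [0.1657, 0.2009, 0.1457, 0.2125, 0.1250, 0.1501], E[r] = 0.5555, γ^t·E[r] = 0.093360, running G = 1.060871
t=6: π = [0.1657, 0.2009, 0.1457, 0.2125, 0.1250, 0.1501], E[r] = 0.5556, γ^t·E[r] = 0.065361, running G = 1.126232
t=7: π = [0.1657, 0.2009, 0.1457, 0.2125, 0.1250, 0.1501], E[r] = 0.5556, γ^t·E[r] = 0.045754, running G = 1.171986
t=8: π = [0.1657, 0.2009, 0.1457, 0.2125, 0.1250, 0.1501], E[r] = 0.5556, γ^t·E[r] = 0.032028, running G = 1.204013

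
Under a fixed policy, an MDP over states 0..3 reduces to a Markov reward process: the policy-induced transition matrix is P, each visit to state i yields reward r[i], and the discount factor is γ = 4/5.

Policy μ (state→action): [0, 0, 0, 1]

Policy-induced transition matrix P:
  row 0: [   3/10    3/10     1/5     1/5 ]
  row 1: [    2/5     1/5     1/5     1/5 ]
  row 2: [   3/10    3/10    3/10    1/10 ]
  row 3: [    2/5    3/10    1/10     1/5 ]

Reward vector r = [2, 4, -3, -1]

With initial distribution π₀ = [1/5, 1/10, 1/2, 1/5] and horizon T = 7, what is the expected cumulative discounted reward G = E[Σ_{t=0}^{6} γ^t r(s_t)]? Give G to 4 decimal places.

G = 2.0078

t=0: π = [0.2000, 0.1000, 0.5000, 0.2000], E[r] = -0.9000, γ^t·E[r] = -0.900000, running G = -0.900000
t=1: π = [0.3300, 0.2900, 0.2300, 0.1500], E[r] = 0.9800, γ^t·E[r] = 0.784000, running G = -0.116000
t=2: π = [0.3440, 0.2710, 0.2080, 0.1770], E[r] = 0.9710, γ^t·E[r] = 0.621440, running G = 0.505440
t=3: π = [0.3448, 0.2729, 0.2031, 0.1792], E[r] = 0.9927, γ^t·E[r] = 0.508262, running G = 1.013702
t=4: π = [0.3452, 0.2727, 0.2024, 0.1797], E[r] = 0.9944, γ^t·E[r] = 0.407306, running G = 1.421009
t=5: π = [0.3452, 0.2727, 0.2023, 0.1798], E[r] = 0.9948, γ^t·E[r] = 0.325984, running G = 1.746993
t=6: π = [0.3452, 0.2727, 0.2023, 0.1798], E[r] = 0.9949, γ^t·E[r] = 0.260802, running G = 2.007795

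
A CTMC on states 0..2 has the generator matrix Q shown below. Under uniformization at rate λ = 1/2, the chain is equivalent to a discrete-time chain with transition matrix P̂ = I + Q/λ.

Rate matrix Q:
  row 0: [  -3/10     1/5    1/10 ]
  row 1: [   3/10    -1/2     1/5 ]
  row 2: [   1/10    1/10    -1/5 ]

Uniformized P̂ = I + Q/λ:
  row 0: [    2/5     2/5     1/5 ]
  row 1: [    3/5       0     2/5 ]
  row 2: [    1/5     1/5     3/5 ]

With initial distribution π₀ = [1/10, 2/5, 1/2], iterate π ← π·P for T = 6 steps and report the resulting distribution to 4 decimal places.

t=0: π = [0.1000, 0.4000, 0.5000]
t=1: π = [0.3800, 0.1400, 0.4800]
t=2: π = [0.3320, 0.2480, 0.4200]
t=3: π = [0.3656, 0.2168, 0.4176]
t=4: π = [0.3598, 0.2298, 0.4104]
t=5: π = [0.3639, 0.2260, 0.4101]
t=6: π = [0.3632, 0.2276, 0.4092]

π = [0.3632, 0.2276, 0.4092]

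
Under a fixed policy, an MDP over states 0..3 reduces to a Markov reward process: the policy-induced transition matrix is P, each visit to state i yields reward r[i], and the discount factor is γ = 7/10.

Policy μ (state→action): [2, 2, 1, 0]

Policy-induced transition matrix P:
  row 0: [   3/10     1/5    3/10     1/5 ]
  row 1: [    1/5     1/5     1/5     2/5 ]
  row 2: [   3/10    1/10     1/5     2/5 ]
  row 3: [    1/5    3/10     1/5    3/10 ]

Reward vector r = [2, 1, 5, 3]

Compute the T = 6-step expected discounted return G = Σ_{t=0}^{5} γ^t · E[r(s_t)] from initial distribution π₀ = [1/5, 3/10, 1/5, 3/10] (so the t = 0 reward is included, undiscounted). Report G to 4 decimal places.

G = 7.9989

t=0: π = [0.2000, 0.3000, 0.2000, 0.3000], E[r] = 2.6000, γ^t·E[r] = 2.600000, running G = 2.600000
t=1: π = [0.2400, 0.2100, 0.2200, 0.3300], E[r] = 2.7800, γ^t·E[r] = 1.946000, running G = 4.546000
t=2: π = [0.2460, 0.2110, 0.2240, 0.3190], E[r] = 2.7800, γ^t·E[r] = 1.362200, running G = 5.908200
t=3: π = [0.2470, 0.2095, 0.2246, 0.3189], E[r] = 2.7832, γ^t·E[r] = 0.954638, running G = 6.862838
t=4: π = [0.2472, 0.2094, 0.2247, 0.3187], E[r] = 2.7834, γ^t·E[r] = 0.668290, running G = 7.531127
t=5: π = [0.2472, 0.2094, 0.2247, 0.3187], E[r] = 2.7834, γ^t·E[r] = 0.467813, running G = 7.998941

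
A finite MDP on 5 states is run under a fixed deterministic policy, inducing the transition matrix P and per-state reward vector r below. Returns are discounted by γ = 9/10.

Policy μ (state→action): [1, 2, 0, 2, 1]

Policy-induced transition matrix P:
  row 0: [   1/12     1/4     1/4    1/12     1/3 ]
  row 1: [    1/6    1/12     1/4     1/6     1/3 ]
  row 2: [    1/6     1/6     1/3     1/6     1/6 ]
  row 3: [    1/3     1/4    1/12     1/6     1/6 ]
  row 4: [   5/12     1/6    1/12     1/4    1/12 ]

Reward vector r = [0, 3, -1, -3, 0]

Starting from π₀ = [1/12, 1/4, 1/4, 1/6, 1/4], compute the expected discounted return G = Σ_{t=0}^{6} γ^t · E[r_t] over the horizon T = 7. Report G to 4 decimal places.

t=0: π = [0.0833, 0.2500, 0.2500, 0.1667, 0.2500], E[r] = 0.0000, γ^t·E[r] = 0.000000, running G = 0.000000
t=1: π = [0.2500, 0.1667, 0.2014, 0.1806, 0.2014], E[r] = -0.2431, γ^t·E[r] = -0.218750, running G = -0.218750
t=2: π = [0.2263, 0.1887, 0.2031, 0.1626, 0.2193], E[r] = -0.1250, γ^t·E[r] = -0.101250, running G = -0.320000
t=3: π = [0.2297, 0.1834, 0.2033, 0.1661, 0.2175], E[r] = -0.1515, γ^t·E[r] = -0.110426, running G = -0.430426
t=4: π = [0.2296, 0.1844, 0.2030, 0.1656, 0.2174], E[r] = -0.1468, γ^t·E[r] = -0.096335, running G = -0.526761
t=5: π = [0.2295, 0.1842, 0.2031, 0.1656, 0.2175], E[r] = -0.1473, γ^t·E[r] = -0.086985, running G = -0.613746
t=6: π = [0.2295, 0.1842, 0.2031, 0.1657, 0.2175], E[r] = -0.1473, γ^t·E[r] = -0.078306, running G = -0.692052

G = -0.6921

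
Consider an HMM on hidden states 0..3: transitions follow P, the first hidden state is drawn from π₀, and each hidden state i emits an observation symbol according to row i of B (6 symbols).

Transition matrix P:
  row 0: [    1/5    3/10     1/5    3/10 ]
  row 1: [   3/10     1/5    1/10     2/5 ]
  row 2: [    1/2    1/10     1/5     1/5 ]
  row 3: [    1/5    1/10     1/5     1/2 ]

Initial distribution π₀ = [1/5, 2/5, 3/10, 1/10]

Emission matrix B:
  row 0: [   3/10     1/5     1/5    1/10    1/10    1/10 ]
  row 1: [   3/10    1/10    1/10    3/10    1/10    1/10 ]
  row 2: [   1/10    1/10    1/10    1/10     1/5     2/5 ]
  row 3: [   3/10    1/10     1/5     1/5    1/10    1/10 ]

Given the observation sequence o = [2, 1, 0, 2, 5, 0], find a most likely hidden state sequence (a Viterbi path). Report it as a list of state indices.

path = [2, 0, 3, 3, 2, 0]

t=0: δ = [4.000e-02, 4.000e-02, 3.000e-02, 2.000e-02]  (obs o_0=2)
t=1: δ = [3.000e-03, 1.200e-03, 8.000e-04, 1.600e-03]  ψ = [2, 0, 0, 1]  (obs o_1=1)
t=2: δ = [1.800e-04, 2.700e-04, 6.000e-05, 2.700e-04]  ψ = [0, 0, 0, 0]  (obs o_2=0)
t=3: δ = [1.620e-05, 5.400e-06, 5.400e-06, 2.700e-05]  ψ = [1, 0, 3, 3]  (obs o_3=2)
t=4: δ = [5.400e-07, 4.860e-07, 2.160e-06, 1.350e-06]  ψ = [3, 0, 3, 3]  (obs o_4=5)
t=5: δ = [3.240e-07, 6.480e-08, 4.320e-08, 2.025e-07]  ψ = [2, 2, 2, 3]  (obs o_5=0)
backtrack: best end state = 0; path = [2, 0, 3, 3, 2, 0]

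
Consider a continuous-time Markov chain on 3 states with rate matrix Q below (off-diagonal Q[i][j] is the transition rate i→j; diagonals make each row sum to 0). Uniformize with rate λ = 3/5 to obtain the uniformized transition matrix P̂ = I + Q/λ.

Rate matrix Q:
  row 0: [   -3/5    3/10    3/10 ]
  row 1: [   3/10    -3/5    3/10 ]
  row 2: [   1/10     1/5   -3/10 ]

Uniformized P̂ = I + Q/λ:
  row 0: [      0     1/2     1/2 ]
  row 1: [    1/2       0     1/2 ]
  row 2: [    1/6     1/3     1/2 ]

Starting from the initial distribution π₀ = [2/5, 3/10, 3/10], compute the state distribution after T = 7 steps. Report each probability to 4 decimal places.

t=0: π = [0.4000, 0.3000, 0.3000]
t=1: π = [0.2000, 0.3000, 0.5000]
t=2: π = [0.2333, 0.2667, 0.5000]
t=3: π = [0.2167, 0.2833, 0.5000]
t=4: π = [0.2250, 0.2750, 0.5000]
t=5: π = [0.2208, 0.2792, 0.5000]
t=6: π = [0.2229, 0.2771, 0.5000]
t=7: π = [0.2219, 0.2781, 0.5000]

π = [0.2219, 0.2781, 0.5000]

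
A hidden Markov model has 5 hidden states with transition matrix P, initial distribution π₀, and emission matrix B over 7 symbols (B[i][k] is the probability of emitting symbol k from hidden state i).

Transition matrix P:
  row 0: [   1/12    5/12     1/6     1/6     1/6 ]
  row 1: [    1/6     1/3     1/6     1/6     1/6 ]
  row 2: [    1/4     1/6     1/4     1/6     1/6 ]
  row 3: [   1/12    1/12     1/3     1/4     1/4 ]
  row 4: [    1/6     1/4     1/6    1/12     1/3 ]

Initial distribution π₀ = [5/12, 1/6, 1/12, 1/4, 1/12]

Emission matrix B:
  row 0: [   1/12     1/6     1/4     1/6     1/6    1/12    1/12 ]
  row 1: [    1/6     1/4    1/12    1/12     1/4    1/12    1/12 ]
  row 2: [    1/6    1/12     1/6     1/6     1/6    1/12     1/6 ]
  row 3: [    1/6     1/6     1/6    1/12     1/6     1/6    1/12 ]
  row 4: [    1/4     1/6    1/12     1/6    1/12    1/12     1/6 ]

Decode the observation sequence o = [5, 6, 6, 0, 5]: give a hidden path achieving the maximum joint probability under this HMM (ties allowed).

path = [3, 4, 4, 4, 4]

t=0: δ = [3.472e-02, 1.389e-02, 6.944e-03, 4.167e-02, 6.944e-03]  (obs o_0=5)
t=1: δ = [2.894e-04, 1.206e-03, 2.315e-03, 8.681e-04, 1.736e-03]  ψ = [3, 0, 3, 3, 3]  (obs o_1=6)
t=2: δ = [4.823e-05, 3.617e-05, 9.645e-05, 3.215e-05, 9.645e-05]  ψ = [2, 4, 2, 2, 4]  (obs o_2=6)
t=3: δ = [2.009e-06, 4.019e-06, 4.019e-06, 2.679e-06, 8.038e-06]  ψ = [2, 4, 2, 2, 4]  (obs o_3=0)
t=4: δ = [1.116e-07, 1.674e-07, 1.116e-07, 1.116e-07, 2.233e-07]  ψ = [4, 4, 4, 1, 4]  (obs o_4=5)
backtrack: best end state = 4; path = [3, 4, 4, 4, 4]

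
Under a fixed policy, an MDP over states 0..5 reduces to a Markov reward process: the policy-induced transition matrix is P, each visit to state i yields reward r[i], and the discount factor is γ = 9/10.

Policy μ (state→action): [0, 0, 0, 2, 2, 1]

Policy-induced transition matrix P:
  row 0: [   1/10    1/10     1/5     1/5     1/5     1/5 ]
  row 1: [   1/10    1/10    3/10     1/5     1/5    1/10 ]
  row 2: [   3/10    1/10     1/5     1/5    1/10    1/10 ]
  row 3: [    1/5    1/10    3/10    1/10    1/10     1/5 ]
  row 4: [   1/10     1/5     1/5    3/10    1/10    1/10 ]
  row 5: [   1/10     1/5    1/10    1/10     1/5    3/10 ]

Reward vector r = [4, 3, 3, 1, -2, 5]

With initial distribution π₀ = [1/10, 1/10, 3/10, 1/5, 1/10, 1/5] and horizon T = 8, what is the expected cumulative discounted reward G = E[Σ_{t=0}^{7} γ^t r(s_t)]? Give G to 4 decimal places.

G = 13.9577

t=0: π = [0.1000, 0.1000, 0.3000, 0.2000, 0.1000, 0.2000], E[r] = 2.6000, γ^t·E[r] = 2.600000, running G = 2.600000
t=1: π = [0.1800, 0.1300, 0.2100, 0.1700, 0.1400, 0.1700], E[r] = 2.4800, γ^t·E[r] = 2.232000, running G = 4.832000
t=2: π = [0.1590, 0.1310, 0.2130, 0.1800, 0.1480, 0.1690], E[r] = 2.3970, γ^t·E[r] = 1.941570, running G = 6.773570
t=3: π = [0.1606, 0.1317, 0.2142, 0.1799, 0.1459, 0.1677], E[r] = 2.4067, γ^t·E[r] = 1.754484, running G = 8.528054
t=4: π = [0.1608, 0.1314, 0.2144, 0.1798, 0.1460, 0.1676], E[r] = 2.4064, γ^t·E[r] = 1.578806, running G = 10.106861
t=5: π = [0.1609, 0.1314, 0.2144, 0.1799, 0.1460, 0.1676], E[r] = 2.4064, γ^t·E[r] = 1.420969, running G = 11.527829
t=6: π = [0.1609, 0.1314, 0.2144, 0.1799, 0.1460, 0.1676], E[r] = 2.4064, γ^t·E[r] = 1.278873, running G = 12.806703
t=7: π = [0.1609, 0.1314, 0.2144, 0.1799, 0.1460, 0.1676], E[r] = 2.4064, γ^t·E[r] = 1.150986, running G = 13.957689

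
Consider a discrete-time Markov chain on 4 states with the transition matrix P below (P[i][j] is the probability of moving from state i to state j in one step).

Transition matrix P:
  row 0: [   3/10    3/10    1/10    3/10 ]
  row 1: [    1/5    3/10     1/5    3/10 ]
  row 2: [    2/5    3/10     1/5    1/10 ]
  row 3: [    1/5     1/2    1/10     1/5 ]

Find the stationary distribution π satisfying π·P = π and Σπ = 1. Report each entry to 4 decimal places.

π = [0.2555, 0.3491, 0.1499, 0.2455]

Balance equations π_j = Σ_i π_i·P[i][j]:
  π_0 = 3/10·π_0 + 1/5·π_1 + 2/5·π_2 + 1/5·π_3
  π_1 = 3/10·π_0 + 3/10·π_1 + 3/10·π_2 + 1/2·π_3
  π_2 = 1/10·π_0 + 1/5·π_1 + 1/5·π_2 + 1/10·π_3
  normalize: π_0 + π_1 + π_2 + π_3 = 1
Solving the linear system gives exactly π = [127/497, 347/994, 149/994, 122/497].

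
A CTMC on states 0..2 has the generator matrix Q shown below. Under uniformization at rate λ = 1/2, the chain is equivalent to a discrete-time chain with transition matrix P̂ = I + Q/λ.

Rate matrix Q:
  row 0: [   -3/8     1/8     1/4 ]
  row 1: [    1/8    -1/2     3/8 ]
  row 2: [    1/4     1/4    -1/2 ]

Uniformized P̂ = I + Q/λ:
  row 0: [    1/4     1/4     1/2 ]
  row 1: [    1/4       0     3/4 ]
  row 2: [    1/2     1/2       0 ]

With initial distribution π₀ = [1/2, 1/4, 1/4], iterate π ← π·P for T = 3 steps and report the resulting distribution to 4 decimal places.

π = [0.3359, 0.2617, 0.4023]

t=0: π = [0.5000, 0.2500, 0.2500]
t=1: π = [0.3125, 0.2500, 0.4375]
t=2: π = [0.3594, 0.2969, 0.3438]
t=3: π = [0.3359, 0.2617, 0.4023]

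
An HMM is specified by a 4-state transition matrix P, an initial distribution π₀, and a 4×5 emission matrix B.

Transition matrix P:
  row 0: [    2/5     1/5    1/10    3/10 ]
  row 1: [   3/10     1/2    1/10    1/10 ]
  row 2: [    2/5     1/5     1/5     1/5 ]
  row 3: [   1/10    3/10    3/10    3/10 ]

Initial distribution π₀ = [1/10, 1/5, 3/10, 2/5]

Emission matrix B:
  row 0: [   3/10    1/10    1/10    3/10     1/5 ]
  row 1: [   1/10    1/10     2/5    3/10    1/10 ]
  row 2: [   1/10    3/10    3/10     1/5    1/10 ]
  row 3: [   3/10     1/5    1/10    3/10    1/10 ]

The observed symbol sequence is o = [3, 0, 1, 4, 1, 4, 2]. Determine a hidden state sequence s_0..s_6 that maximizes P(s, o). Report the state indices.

path = [3, 3, 2, 0, 3, 1, 1]

t=0: δ = [3.000e-02, 6.000e-02, 6.000e-02, 1.200e-01]  (obs o_0=3)
t=1: δ = [7.200e-03, 3.600e-03, 3.600e-03, 1.080e-02]  ψ = [2, 3, 3, 3]  (obs o_1=0)
t=2: δ = [2.880e-04, 3.240e-04, 9.720e-04, 6.480e-04]  ψ = [0, 3, 3, 3]  (obs o_2=1)
t=3: δ = [7.776e-05, 1.944e-05, 1.944e-05, 1.944e-05]  ψ = [2, 2, 2, 2]  (obs o_3=4)
t=4: δ = [3.110e-06, 1.555e-06, 2.333e-06, 4.666e-06]  ψ = [0, 0, 0, 0]  (obs o_4=1)
t=5: δ = [2.488e-07, 1.400e-07, 1.400e-07, 1.400e-07]  ψ = [0, 3, 3, 3]  (obs o_5=4)
t=6: δ = [9.953e-09, 2.799e-08, 1.260e-08, 7.465e-09]  ψ = [0, 1, 3, 0]  (obs o_6=2)
backtrack: best end state = 1; path = [3, 3, 2, 0, 3, 1, 1]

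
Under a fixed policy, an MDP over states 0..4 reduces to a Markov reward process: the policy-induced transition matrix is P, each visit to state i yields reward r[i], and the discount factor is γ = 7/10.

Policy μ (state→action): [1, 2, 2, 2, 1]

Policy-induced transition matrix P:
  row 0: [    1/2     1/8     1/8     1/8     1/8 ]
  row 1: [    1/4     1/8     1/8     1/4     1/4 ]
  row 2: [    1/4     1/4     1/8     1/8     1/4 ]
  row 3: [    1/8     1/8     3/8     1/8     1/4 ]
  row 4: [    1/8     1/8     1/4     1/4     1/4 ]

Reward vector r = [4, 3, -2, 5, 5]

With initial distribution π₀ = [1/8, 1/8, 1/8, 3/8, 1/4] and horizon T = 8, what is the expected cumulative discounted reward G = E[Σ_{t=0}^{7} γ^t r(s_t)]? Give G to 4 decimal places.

t=0: π = [0.1250, 0.1250, 0.1250, 0.3750, 0.2500], E[r] = 3.7500, γ^t·E[r] = 3.750000, running G = 3.750000
t=1: π = [0.2031, 0.1406, 0.2500, 0.1719, 0.2344], E[r] = 2.7656, γ^t·E[r] = 1.935938, running G = 5.685938
t=2: π = [0.2500, 0.1563, 0.1973, 0.1719, 0.2246], E[r] = 3.0566, γ^t·E[r] = 1.497754, running G = 7.183691
t=3: π = [0.2629, 0.1497, 0.1960, 0.1726, 0.2188], E[r] = 3.0654, γ^t·E[r] = 1.051442, running G = 8.235134
t=4: π = [0.2668, 0.1495, 0.1955, 0.1711, 0.2171], E[r] = 3.0657, γ^t·E[r] = 0.736076, running G = 8.971209
t=5: π = [0.2682, 0.1494, 0.1949, 0.1708, 0.2166], E[r] = 3.0686, γ^t·E[r] = 0.515742, running G = 9.486952
t=6: π = [0.2686, 0.1494, 0.1948, 0.1708, 0.2165], E[r] = 3.0691, γ^t·E[r] = 0.361082, running G = 9.848033
t=7: π = [0.2687, 0.1493, 0.1947, 0.1707, 0.2164], E[r] = 3.0693, γ^t·E[r] = 0.252771, running G = 10.100804

G = 10.1008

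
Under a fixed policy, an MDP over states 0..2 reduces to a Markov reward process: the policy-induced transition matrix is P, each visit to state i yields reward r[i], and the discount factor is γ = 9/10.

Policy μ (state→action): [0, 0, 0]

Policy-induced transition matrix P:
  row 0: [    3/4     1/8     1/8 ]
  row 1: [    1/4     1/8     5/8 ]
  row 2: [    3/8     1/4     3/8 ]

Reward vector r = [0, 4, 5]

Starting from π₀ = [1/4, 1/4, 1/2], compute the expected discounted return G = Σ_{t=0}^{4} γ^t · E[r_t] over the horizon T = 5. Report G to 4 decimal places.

t=0: π = [0.2500, 0.2500, 0.5000], E[r] = 3.5000, γ^t·E[r] = 3.500000, running G = 3.500000
t=1: π = [0.4375, 0.1875, 0.3750], E[r] = 2.6250, γ^t·E[r] = 2.362500, running G = 5.862500
t=2: π = [0.5156, 0.1719, 0.3125], E[r] = 2.2500, γ^t·E[r] = 1.822500, running G = 7.685000
t=3: π = [0.5469, 0.1641, 0.2891], E[r] = 2.1016, γ^t·E[r] = 1.532039, running G = 9.217039
t=4: π = [0.5596, 0.1611, 0.2793], E[r] = 2.0410, γ^t·E[r] = 1.339110, running G = 10.556149

G = 10.5561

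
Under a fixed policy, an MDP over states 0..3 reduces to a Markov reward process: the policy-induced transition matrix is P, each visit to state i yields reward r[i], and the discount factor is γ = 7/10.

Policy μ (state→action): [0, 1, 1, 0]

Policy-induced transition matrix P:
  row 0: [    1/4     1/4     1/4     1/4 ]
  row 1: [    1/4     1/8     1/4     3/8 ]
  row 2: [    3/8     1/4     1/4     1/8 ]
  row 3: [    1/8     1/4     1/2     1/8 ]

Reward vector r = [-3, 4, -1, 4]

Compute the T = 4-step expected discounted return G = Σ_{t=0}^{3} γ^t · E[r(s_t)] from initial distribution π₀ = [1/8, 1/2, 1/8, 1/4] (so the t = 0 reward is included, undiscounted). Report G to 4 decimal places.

t=0: π = [0.1250, 0.5000, 0.1250, 0.2500], E[r] = 2.5000, γ^t·E[r] = 2.500000, running G = 2.500000
t=1: π = [0.2344, 0.1875, 0.3125, 0.2656], E[r] = 0.7969, γ^t·E[r] = 0.557813, running G = 3.057813
t=2: π = [0.2559, 0.2266, 0.3164, 0.2012], E[r] = 0.6270, γ^t·E[r] = 0.307207, running G = 3.365020
t=3: π = [0.2644, 0.2217, 0.3003, 0.2136], E[r] = 0.6477, γ^t·E[r] = 0.222163, running G = 3.587182

G = 3.5872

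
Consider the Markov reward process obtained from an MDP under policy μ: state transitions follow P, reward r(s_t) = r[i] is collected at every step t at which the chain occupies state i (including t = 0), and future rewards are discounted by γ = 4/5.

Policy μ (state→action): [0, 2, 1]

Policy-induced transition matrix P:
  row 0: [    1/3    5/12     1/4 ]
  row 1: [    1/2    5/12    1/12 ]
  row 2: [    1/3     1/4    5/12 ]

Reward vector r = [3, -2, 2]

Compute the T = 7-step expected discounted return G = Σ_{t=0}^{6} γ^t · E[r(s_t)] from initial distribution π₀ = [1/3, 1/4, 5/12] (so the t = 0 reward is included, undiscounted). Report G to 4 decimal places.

G = 4.0387

t=0: π = [0.3333, 0.2500, 0.4167], E[r] = 1.3333, γ^t·E[r] = 1.333333, running G = 1.333333
t=1: π = [0.3750, 0.3472, 0.2778], E[r] = 0.9861, γ^t·E[r] = 0.788889, running G = 2.122222
t=2: π = [0.3912, 0.3704, 0.2384], E[r] = 0.9097, γ^t·E[r] = 0.582222, running G = 2.704444
t=3: π = [0.3951, 0.3769, 0.2280], E[r] = 0.8873, γ^t·E[r] = 0.454321, running G = 3.158765
t=4: π = [0.3962, 0.3787, 0.2252], E[r] = 0.8815, γ^t·E[r] = 0.361060, running G = 3.519826
t=5: π = [0.3964, 0.3791, 0.2244], E[r] = 0.8799, γ^t·E[r] = 0.288325, running G = 3.808150
t=6: π = [0.3965, 0.3793, 0.2242], E[r] = 0.8795, γ^t·E[r] = 0.230547, running G = 4.038698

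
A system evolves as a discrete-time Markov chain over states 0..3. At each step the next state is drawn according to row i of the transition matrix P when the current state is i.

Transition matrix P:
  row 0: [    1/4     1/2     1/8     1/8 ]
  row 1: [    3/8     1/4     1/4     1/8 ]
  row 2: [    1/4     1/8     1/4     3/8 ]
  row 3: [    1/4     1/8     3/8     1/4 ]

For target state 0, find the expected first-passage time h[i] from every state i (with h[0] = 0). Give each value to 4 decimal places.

h = [0.0000, 3.2000, 3.7333, 3.7333]

First-step conditioning: h[0] = 0; for i ≠ 0, h[i] = 1 + Σ_k P[i][k]·h[k].
  h[1] = 1 + 1/4·h[1] + 1/4·h[2] + 1/8·h[3]
  h[2] = 1 + 1/8·h[1] + 1/4·h[2] + 3/8·h[3]
  h[3] = 1 + 1/8·h[1] + 3/8·h[2] + 1/4·h[3]
Solving the 3×3 linear system over states ≠ 0 gives exactly h = [0, 16/5, 56/15, 56/15] (h[0] = 0 is the target).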